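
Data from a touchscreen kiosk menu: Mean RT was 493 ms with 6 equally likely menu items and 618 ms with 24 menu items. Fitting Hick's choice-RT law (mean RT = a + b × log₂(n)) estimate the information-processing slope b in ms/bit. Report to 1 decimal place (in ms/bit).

62.5 ms/bit

The slope on a log₂ axis is (618 − 493) / (4.5850 − 2.5850) = 62.500 ms/bit.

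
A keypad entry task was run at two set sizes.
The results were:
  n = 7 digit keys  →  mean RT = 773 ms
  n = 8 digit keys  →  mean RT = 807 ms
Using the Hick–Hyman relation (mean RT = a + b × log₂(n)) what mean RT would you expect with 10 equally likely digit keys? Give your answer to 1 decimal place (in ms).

Fit slope and intercept:
  b = (807 − 773) / (log₂ 8 − log₂ 7) = 34 / (3 − 2.8074) = 176.490 ms/bit
  a = 773 − 176.490 × 2.8074 = 277.529 ms
Then RT(10) = 277.529 + 176.490 × log₂ 10 = 277.529 + 176.490 × 3.3219 ≈ 863.817 ms.

863.8 ms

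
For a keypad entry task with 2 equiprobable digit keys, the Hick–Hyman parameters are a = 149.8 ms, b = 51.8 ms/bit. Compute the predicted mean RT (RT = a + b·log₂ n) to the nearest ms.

202 ms

log₂(2) = 1 bits, so RT = 149.8 + 51.8 × 1 ≈ 201.600 ms.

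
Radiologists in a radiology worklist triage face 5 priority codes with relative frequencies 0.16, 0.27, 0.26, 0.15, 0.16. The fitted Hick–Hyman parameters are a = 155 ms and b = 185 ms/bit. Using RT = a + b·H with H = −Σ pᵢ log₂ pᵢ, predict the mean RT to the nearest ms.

575 ms

H = 0.16·log₂(1/0.16) + 0.27·log₂(1/0.27) + 0.26·log₂(1/0.26) + 0.15·log₂(1/0.15) + 0.16·log₂(1/0.16) = 2.2719 bits.
RT = 155 + 185 × 2.2719 = 575.30 ms.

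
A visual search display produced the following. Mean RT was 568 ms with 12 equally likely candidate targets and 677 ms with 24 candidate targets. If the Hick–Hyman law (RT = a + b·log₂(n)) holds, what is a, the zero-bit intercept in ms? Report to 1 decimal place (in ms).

177.2 ms

b = (RT₂ − RT₁)/(log₂ n₂ − log₂ n₁) = (677 − 568)/(4.5850 − 3.5850) = 109.000 ms/bit.
Intercept: a = 568 − 109.000·log₂(12) = 177.239 ms.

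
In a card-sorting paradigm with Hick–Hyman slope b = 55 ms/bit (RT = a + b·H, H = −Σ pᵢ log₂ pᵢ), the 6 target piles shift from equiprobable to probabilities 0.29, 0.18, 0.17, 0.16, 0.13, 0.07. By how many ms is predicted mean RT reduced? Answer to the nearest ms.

6 ms

The RT saving is b·ΔH. Equiprobable H₀ = log₂(6) = 2.5850 bits; with the given probabilities H = 2.4720 bits.
b·(H₀ − H) = 55 × (2.5850 − 2.4720) = 6.21 ms.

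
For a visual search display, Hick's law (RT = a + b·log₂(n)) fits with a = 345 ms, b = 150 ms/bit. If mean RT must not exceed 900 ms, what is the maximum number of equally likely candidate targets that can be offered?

Set 345 + 150·log₂ n ≤ 900 → log₂ n ≤ (900 − 345)/150 = 3.7000.
So n ≤ 2^3.7000 = 12.996; the largest integer n is 12.

12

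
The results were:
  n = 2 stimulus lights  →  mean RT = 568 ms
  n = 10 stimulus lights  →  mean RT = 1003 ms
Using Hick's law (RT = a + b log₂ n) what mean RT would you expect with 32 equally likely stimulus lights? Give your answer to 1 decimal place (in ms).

Solve the two-equation system in a and b:
  b = (1003 − 568) / (log₂ 10 − log₂ 2) = 435 / (3.3219 − 1) = 187.344 ms/bit
  a = 568 − 187.344 × 1 = 380.656 ms
Then RT(32) = 380.656 + 187.344 × log₂ 32 = 380.656 + 187.344 × 5 ≈ 1317.377 ms.

1317.4 ms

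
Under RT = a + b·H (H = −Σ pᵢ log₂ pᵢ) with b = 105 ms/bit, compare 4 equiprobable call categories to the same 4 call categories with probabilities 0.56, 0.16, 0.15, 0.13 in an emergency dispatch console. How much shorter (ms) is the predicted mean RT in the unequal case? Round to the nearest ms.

33 ms

The RT saving is b·ΔH. Equiprobable H₀ = log₂(4) = 2.0000 bits; with the given probabilities H = 1.6846 bits.
b·(H₀ − H) = 105 × (2.0000 − 1.6846) = 33.11 ms.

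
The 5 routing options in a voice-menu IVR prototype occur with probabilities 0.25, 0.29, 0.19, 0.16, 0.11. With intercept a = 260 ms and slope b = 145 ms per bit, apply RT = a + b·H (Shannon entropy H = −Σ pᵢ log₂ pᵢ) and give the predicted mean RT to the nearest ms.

Entropy contributions −pᵢ log₂ pᵢ: 0.5000, 0.5179, 0.4552, 0.4230, 0.3503; sum H = 2.2464 bits.
RT = a + bH = 260 + 145·2.2464 = 585.73 ms.

586 ms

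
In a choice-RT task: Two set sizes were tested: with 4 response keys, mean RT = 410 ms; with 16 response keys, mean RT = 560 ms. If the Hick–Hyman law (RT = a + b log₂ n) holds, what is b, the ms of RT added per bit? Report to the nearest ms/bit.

75 ms/bit

The slope on a log₂ axis is (560 − 410) / (4 − 2) = 75 ms/bit.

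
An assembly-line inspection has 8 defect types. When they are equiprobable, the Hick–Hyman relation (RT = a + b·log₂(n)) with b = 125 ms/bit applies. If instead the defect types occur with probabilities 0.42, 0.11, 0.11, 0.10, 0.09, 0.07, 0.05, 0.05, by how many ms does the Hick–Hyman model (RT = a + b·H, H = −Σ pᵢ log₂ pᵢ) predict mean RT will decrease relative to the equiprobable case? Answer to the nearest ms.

54 ms

The RT saving is b·ΔH. Equiprobable H₀ = log₂(8) = 3.0000 bits; with the given probabilities H = 2.5718 bits.
b·(H₀ − H) = 125 × (3.0000 − 2.5718) = 53.52 ms.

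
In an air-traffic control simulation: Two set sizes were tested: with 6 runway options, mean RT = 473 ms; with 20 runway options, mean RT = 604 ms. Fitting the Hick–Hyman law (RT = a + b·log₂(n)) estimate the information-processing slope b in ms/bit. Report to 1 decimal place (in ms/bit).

Slope: b = (604 − 473) / (log₂ 20 − log₂ 6) = 131/1.7370 = 75.419 ms/bit.

75.4 ms/bit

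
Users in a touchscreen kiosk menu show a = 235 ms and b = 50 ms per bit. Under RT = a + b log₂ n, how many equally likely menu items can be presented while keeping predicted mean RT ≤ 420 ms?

12

Information budget: (420 − 235)/50 = 3.7000 bits, so n ≤ 2^3.7000 = 12.996 → at most 12.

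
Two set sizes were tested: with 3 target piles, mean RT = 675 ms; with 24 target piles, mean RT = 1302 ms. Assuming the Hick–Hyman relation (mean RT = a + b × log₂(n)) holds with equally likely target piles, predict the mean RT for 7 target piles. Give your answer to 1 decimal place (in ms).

930.5 ms

RT is linear in log₂ n, so two points fix the line:
  b = (1302 − 675) / (log₂ 24 − log₂ 3) = 627 / (4.5850 − 1.5850) = 209.000 ms/bit
  a = 675 − 209.000 × 1.5850 = 343.743 ms
Then RT(7) = 343.743 + 209.000 × log₂ 7 = 343.743 + 209.000 × 2.8074 ≈ 930.480 ms.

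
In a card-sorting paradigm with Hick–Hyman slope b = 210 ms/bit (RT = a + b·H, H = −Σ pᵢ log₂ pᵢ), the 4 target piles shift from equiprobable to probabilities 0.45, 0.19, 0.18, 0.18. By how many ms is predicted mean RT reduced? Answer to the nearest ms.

The RT saving is b·ΔH. Equiprobable H₀ = log₂(4) = 2.0000 bits; with the given probabilities H = 1.8642 bits.
b·(H₀ − H) = 210 × (2.0000 − 1.8642) = 28.51 ms.

29 ms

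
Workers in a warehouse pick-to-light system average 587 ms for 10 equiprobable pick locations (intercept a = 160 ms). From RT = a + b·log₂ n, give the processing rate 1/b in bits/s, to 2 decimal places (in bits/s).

b = (587 − 160)/log₂ 10 = 427/3.3219 = 128.540 ms per bit = 0.12854 s/bit; the reciprocal is 7.780 bits/s.

7.78 bits/s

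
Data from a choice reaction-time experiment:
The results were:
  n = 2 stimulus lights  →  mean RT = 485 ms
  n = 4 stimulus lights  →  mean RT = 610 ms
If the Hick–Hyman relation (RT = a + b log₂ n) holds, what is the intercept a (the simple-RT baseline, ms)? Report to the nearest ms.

The slope on a log₂ axis is (610 − 485) / (2 − 1) = 125 ms/bit.
Intercept: a = 485 − 125·log₂(2) = 360.000 ms.

360 ms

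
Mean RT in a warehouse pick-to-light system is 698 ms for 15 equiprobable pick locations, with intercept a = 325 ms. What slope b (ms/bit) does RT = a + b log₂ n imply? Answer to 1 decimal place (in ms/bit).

b = (698 − 325) / log₂(15) = 373 / 3.9069 = 95.472 ms/bit.

95.5 ms/bit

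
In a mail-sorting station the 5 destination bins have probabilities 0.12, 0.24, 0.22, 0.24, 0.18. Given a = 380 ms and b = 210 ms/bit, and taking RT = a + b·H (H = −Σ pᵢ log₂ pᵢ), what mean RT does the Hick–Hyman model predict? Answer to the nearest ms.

Entropy contributions −pᵢ log₂ pᵢ: 0.3671, 0.4941, 0.4806, 0.4941, 0.4453; sum H = 2.2812 bits.
RT = a + bH = 380 + 210·2.2812 = 859.06 ms.

859 ms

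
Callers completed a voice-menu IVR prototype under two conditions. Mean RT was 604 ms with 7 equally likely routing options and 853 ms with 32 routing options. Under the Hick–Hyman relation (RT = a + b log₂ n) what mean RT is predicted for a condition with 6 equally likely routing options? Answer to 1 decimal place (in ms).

578.7 ms

With log₂ n on the abscissa the relation is linear; from the two conditions:
  b = (853 − 604) / (log₂ 32 − log₂ 7) = 249 / (5 − 2.8074) = 113.561 ms/bit
  a = 604 − 113.561 × 2.8074 = 285.193 ms
Then RT(6) = 285.193 + 113.561 × log₂ 6 = 285.193 + 113.561 × 2.5850 ≈ 578.745 ms.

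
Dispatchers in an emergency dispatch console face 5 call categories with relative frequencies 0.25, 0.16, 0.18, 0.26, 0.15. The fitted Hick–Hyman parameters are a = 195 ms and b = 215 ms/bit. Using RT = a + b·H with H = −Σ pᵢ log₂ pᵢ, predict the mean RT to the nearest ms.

Entropy contributions −pᵢ log₂ pᵢ: 0.5000, 0.4230, 0.4453, 0.5053, 0.4105; sum H = 2.2842 bits.
RT = a + bH = 195 + 215·2.2842 = 686.09 ms.

686 ms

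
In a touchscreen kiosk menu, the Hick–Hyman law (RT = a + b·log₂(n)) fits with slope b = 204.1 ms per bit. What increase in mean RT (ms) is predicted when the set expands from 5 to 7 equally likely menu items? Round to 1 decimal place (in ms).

ΔRT = (a + b log₂ n₂) − (a + b log₂ n₁) = b·(log₂ n₂ − log₂ n₁).
log₂(7) − log₂(5) = 2.8074 − 2.3219 = 0.4854.
ΔRT = 204.1 × 0.4854 = 99.076 ms.

99.1 ms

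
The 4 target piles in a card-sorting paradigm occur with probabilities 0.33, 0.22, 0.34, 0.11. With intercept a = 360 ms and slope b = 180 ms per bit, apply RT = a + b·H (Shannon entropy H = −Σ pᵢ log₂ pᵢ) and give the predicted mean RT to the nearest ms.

700 ms

H = 0.33·log₂(1/0.33) + 0.22·log₂(1/0.22) + 0.34·log₂(1/0.34) + 0.11·log₂(1/0.11) = 1.8879 bits.
RT = 360 + 180 × 1.8879 = 699.81 ms.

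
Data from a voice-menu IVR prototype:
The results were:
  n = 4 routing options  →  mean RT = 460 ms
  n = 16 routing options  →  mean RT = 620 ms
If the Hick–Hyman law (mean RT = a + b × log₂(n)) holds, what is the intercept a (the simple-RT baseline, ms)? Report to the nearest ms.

b = (RT₂ − RT₁)/(log₂ n₂ − log₂ n₁) = (620 − 460)/(4 − 2) = 80 ms/bit.
Intercept: a = 460 − 80·log₂(4) = 300.000 ms.

300 ms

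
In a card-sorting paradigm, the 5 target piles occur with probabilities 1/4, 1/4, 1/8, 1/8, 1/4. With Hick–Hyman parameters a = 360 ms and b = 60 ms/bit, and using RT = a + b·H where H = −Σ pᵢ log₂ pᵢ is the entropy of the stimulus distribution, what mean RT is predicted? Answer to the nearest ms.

495 ms

Each term −pᵢ log₂ pᵢ: 0.25·2 + 0.25·2 + 0.125·3 + 0.125·3 + 0.25·2; summed, H = 2.250 bits.
Mean RT = a + bH = 360 + 60·2.250 = 495.00 ms.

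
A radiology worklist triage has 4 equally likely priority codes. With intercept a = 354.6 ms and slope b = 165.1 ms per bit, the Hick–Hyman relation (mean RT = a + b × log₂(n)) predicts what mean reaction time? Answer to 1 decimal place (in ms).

684.8 ms

log₂(4) = 2 bits, so RT = 354.6 + 165.1 × 2 ≈ 684.800 ms.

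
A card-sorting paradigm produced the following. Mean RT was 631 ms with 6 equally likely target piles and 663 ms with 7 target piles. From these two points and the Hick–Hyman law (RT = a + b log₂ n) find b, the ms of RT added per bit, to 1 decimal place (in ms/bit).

The slope on a log₂ axis is (663 − 631) / (2.8074 − 2.5850) = 143.890 ms/bit.

143.9 ms/bit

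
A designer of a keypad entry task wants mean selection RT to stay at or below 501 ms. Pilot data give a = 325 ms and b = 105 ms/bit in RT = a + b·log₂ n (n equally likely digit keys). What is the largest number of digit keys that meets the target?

3

105·log₂ n ≤ 501 − 325 = 176, giving log₂ n ≤ 1.6762 and n ≤ 3.196. The largest whole number is 3.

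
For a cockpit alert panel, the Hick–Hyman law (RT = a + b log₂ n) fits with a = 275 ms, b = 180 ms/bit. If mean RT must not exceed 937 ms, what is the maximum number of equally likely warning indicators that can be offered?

Set 275 + 180·log₂ n ≤ 937 → log₂ n ≤ (937 − 275)/180 = 3.6778.
So n ≤ 2^3.6778 = 12.797; the largest integer n is 12.

12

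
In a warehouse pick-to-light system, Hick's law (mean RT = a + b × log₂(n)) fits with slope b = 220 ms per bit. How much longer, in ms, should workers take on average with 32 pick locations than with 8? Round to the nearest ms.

ΔRT = (a + b log₂ n₂) − (a + b log₂ n₁) = b·(log₂ n₂ − log₂ n₁).
log₂(32) − log₂(8) = log₂(32/8) = log₂(4) = 2.
ΔRT = 220 × 2.0000 = 440.000 ms.

440 ms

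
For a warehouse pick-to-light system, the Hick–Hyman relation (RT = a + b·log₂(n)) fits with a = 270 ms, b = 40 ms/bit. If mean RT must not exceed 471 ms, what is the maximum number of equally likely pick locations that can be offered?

40·log₂ n ≤ 471 − 270 = 201, giving log₂ n ≤ 5.0250 and n ≤ 32.559. The largest whole number is 32.

32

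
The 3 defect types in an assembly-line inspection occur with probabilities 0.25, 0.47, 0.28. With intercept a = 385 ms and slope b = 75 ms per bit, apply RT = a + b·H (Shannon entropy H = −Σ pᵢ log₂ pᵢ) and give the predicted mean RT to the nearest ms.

499 ms

H = 0.25·log₂(1/0.25) + 0.47·log₂(1/0.47) + 0.28·log₂(1/0.28) = 1.5262 bits.
RT = 385 + 75 × 1.5262 = 499.46 ms.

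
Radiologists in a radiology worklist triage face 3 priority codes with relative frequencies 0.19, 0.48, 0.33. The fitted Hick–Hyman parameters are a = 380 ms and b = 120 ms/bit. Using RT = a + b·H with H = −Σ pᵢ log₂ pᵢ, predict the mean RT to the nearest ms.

559 ms

H = 0.19·log₂(1/0.19) + 0.48·log₂(1/0.48) + 0.33·log₂(1/0.33) = 1.4913 bits.
RT = 380 + 120 × 1.4913 = 558.96 ms.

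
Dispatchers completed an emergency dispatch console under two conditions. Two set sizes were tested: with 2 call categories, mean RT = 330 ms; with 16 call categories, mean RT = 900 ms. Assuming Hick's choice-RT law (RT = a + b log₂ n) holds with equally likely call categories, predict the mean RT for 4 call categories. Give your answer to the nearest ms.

Fit slope and intercept:
  b = (900 − 330) / (log₂ 16 − log₂ 2) = 570 / (4 − 1) = 190 ms/bit
  a = 330 − 190 × 1 = 140 ms
Then RT(4) = 140 + 190 × log₂ 4 = 140 + 190 × 2 ≈ 520.000 ms.

520 ms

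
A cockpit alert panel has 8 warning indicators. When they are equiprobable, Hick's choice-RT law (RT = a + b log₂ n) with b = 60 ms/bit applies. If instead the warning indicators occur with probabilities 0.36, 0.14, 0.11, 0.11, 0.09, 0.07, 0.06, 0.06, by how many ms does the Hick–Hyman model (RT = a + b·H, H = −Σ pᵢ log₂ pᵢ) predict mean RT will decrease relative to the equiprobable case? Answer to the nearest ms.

The RT saving is b·ΔH. Equiprobable H₀ = log₂(8) = 3.0000 bits; with the given probabilities H = 2.6966 bits.
b·(H₀ − H) = 60 × (3.0000 − 2.6966) = 18.21 ms.

18 ms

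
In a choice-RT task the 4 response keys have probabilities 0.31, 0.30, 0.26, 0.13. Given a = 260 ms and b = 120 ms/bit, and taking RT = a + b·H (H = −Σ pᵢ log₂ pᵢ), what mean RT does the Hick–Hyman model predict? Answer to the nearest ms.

492 ms

Entropy contributions −pᵢ log₂ pᵢ: 0.5238, 0.5211, 0.5053, 0.3826; sum H = 1.9328 bits.
RT = a + bH = 260 + 120·1.9328 = 491.94 ms.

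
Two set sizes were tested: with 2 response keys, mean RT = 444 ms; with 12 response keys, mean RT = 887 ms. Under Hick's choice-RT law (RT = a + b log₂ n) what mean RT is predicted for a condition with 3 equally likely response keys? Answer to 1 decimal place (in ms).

544.2 ms

Fit slope and intercept:
  b = (887 − 444) / (log₂ 12 − log₂ 2) = 443 / (3.5850 − 1) = 171.376 ms/bit
  a = 444 − 171.376 × 1 = 272.624 ms
Then RT(3) = 272.624 + 171.376 × log₂ 3 = 272.624 + 171.376 × 1.5850 ≈ 544.248 ms.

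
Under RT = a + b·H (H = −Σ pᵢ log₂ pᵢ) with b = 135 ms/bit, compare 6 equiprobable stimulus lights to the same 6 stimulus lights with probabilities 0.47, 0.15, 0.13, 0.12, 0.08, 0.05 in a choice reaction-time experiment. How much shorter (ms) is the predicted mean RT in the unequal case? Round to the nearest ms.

The RT saving is b·ΔH. Equiprobable H₀ = log₂(6) = 2.5850 bits; with the given probabilities H = 2.1798 bits.
b·(H₀ − H) = 135 × (2.5850 − 2.1798) = 54.69 ms.

55 ms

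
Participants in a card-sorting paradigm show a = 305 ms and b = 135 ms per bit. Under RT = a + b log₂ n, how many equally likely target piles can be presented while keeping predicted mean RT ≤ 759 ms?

Information budget: (759 − 305)/135 = 3.3630 bits, so n ≤ 2^3.3630 = 10.289 → at most 10.

10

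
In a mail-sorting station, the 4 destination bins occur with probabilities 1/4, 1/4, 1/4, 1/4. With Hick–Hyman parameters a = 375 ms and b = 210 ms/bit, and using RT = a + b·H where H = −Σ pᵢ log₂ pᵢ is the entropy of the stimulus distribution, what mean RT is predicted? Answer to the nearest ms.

795 ms

Each term −pᵢ log₂ pᵢ: 0.25·2 + 0.25·2 + 0.25·2 + 0.25·2; summed, H = 2.000 bits.
Mean RT = a + bH = 375 + 210·2.000 = 795.00 ms.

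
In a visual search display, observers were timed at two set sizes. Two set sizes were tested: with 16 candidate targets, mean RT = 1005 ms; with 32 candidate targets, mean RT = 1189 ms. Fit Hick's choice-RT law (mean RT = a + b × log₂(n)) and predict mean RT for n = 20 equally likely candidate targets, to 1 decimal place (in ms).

With log₂ n on the abscissa the relation is linear; from the two conditions:
  b = (1189 − 1005) / (log₂ 32 − log₂ 16) = 184 / (5 − 4) = 184.000 ms/bit
  a = 1005 − 184.000 × 4 = 269.000 ms
Then RT(20) = 269.000 + 184.000 × log₂ 20 = 269.000 + 184.000 × 4.3219 ≈ 1064.235 ms.

1064.2 ms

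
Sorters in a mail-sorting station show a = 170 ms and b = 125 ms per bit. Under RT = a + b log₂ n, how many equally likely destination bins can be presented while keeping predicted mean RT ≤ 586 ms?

10

Information budget: (586 − 170)/125 = 3.3280 bits, so n ≤ 2^3.3280 = 10.042 → at most 10.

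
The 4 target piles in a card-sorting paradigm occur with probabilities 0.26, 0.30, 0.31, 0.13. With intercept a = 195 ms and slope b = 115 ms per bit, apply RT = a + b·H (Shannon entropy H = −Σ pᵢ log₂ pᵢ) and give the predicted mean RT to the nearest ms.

417 ms

Entropy contributions −pᵢ log₂ pᵢ: 0.5053, 0.5211, 0.5238, 0.3826; sum H = 1.9328 bits.
RT = a + bH = 195 + 115·1.9328 = 417.27 ms.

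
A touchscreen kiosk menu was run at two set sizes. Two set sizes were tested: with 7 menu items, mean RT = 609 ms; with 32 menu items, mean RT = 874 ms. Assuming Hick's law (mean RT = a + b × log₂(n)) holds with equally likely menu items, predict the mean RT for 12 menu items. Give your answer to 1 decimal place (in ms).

703.0 ms

Fit slope and intercept:
  b = (874 − 609) / (log₂ 32 − log₂ 7) = 265 / (5 − 2.8074) = 120.859 ms/bit
  a = 609 − 120.859 × 2.8074 = 269.707 ms
Then RT(12) = 269.707 + 120.859 × log₂ 12 = 269.707 + 120.859 × 3.5850 ≈ 702.981 ms.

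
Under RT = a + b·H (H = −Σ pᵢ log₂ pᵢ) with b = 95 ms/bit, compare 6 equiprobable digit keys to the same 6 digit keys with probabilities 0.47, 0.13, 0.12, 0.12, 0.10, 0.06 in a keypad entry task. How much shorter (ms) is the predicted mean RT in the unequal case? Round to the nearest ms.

Equiprobable entropy H₀ = log₂ 6 = 2.5850 bits.
Skewed entropy H = −Σ pᵢ log₂ pᵢ = 2.2045 bits.
ΔRT = b·(H₀ − H) = 95 × 0.3805 = 36.15 ms.

36 ms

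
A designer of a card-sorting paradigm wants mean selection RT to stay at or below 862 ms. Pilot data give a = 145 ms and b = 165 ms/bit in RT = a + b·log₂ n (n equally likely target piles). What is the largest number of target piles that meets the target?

20

Set 145 + 165·log₂ n ≤ 862 → log₂ n ≤ (862 − 145)/165 = 4.3455.
So n ≤ 2^4.3455 = 20.329; the largest integer n is 20.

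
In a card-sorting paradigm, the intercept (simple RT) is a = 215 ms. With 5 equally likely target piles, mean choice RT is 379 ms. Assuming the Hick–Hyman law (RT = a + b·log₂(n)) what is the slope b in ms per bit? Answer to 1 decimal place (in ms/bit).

70.6 ms/bit

5 alternatives carry log₂ 5 = 2.3219 bits; the choice cost is 379 − 215 = 164 ms, so b = 164/2.3219 = 70.631 ms/bit.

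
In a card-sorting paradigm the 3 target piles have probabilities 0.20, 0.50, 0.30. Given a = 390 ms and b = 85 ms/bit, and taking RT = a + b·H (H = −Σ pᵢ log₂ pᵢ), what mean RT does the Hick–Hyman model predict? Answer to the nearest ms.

516 ms

H = 0.20·log₂(1/0.20) + 0.50·log₂(1/0.50) + 0.30·log₂(1/0.30) = 1.4855 bits.
RT = 390 + 85 × 1.4855 = 516.27 ms.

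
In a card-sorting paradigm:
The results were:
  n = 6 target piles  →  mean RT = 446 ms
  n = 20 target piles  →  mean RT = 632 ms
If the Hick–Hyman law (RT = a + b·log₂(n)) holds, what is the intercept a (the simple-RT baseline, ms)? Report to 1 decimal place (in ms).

169.2 ms

b = (RT₂ − RT₁)/(log₂ n₂ − log₂ n₁) = (632 − 446)/(4.3219 − 2.5850) = 107.083 ms/bit.
Intercept: a = 446 − 107.083·log₂(6) = 169.194 ms.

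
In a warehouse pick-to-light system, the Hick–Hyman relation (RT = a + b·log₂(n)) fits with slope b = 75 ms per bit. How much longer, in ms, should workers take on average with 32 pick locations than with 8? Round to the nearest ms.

ΔRT = (a + b log₂ n₂) − (a + b log₂ n₁) = b·(log₂ n₂ − log₂ n₁).
log₂(32) − log₂(8) = log₂(32/8) = log₂(4) = 2.
ΔRT = 75 × 2.0000 = 150.000 ms.

150 ms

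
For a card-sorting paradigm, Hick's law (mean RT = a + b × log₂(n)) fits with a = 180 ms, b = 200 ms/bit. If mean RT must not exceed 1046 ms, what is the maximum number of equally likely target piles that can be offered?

Information budget: (1046 − 180)/200 = 4.3300 bits, so n ≤ 2^4.3300 = 20.112 → at most 20.

20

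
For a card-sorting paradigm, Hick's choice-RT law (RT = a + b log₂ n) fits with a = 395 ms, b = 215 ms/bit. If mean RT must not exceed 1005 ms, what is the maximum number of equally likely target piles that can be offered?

7

215·log₂ n ≤ 1005 − 395 = 610, giving log₂ n ≤ 2.8372 and n ≤ 7.146. The largest whole number is 7.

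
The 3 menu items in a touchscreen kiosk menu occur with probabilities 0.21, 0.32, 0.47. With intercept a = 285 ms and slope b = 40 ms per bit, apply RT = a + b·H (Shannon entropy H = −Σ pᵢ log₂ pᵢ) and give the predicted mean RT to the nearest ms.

345 ms

H = 0.21·log₂(1/0.21) + 0.32·log₂(1/0.32) + 0.47·log₂(1/0.47) = 1.5108 bits.
RT = 285 + 40 × 1.5108 = 345.43 ms.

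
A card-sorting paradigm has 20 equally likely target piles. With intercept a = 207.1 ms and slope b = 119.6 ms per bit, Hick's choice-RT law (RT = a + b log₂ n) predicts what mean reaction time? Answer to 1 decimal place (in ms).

724.0 ms

log₂(20) = 4.3219 bits, so RT = 207.1 + 119.6 × 4.3219 ≈ 724.003 ms.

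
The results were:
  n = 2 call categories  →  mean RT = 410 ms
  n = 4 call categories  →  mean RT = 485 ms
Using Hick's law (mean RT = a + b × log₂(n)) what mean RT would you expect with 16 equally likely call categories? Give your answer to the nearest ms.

Solve the two-equation system in a and b:
  b = (485 − 410) / (log₂ 4 − log₂ 2) = 75 / (2 − 1) = 75 ms/bit
  a = 410 − 75 × 1 = 335 ms
Then RT(16) = 335 + 75 × log₂ 16 = 335 + 75 × 4 ≈ 635.000 ms.

635 ms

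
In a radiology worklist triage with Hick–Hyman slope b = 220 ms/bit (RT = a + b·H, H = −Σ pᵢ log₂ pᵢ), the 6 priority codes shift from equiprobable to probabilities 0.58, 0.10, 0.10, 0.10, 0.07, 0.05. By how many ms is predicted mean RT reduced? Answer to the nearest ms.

Equiprobable entropy H₀ = log₂ 6 = 2.5850 bits.
Skewed entropy H = −Σ pᵢ log₂ pᵢ = 1.9370 bits.
ΔRT = b·(H₀ − H) = 220 × 0.6479 = 142.54 ms.

143 ms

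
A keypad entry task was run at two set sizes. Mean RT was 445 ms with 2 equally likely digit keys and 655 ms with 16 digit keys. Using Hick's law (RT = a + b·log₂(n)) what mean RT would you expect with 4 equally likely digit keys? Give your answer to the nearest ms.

515 ms

Fit slope and intercept:
  b = (655 − 445) / (log₂ 16 − log₂ 2) = 210 / (4 − 1) = 70 ms/bit
  a = 445 − 70 × 1 = 375 ms
Then RT(4) = 375 + 70 × log₂ 4 = 375 + 70 × 2 ≈ 515.000 ms.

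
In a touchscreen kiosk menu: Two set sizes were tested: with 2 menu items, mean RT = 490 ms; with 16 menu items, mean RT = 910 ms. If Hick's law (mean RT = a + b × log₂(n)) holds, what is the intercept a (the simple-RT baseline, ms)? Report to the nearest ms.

The slope on a log₂ axis is (910 − 490) / (4 − 1) = 140 ms/bit.
a = RT₁ − b·log₂ n₁ = 490 − 140 × 1 = 350.000 ms.

350 ms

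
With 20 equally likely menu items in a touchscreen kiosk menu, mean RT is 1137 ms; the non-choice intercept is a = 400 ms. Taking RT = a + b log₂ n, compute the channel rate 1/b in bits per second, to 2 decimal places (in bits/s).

b = (1137 − 400)/log₂ 20 = 737/4.3219 = 170.526 ms per bit = 0.17053 s/bit; the reciprocal is 5.864 bits/s.

5.86 bits/s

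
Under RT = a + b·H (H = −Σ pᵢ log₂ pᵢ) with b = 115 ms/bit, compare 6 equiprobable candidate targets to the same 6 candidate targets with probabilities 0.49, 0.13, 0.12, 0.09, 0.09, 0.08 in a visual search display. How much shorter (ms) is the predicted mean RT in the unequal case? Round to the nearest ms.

48 ms

The RT saving is b·ΔH. Equiprobable H₀ = log₂(6) = 2.5850 bits; with the given probabilities H = 2.1708 bits.
b·(H₀ − H) = 115 × (2.5850 − 2.1708) = 47.63 ms.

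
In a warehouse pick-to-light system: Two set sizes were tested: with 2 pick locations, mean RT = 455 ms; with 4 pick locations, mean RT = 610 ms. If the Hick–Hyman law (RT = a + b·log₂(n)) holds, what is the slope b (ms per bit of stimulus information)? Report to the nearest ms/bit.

155 ms/bit

The slope on a log₂ axis is (610 − 455) / (2 − 1) = 155 ms/bit.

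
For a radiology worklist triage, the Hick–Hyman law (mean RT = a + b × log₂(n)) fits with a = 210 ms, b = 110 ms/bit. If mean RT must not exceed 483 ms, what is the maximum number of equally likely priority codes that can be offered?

110·log₂ n ≤ 483 − 210 = 273, giving log₂ n ≤ 2.4818 and n ≤ 5.586. The largest whole number is 5.

5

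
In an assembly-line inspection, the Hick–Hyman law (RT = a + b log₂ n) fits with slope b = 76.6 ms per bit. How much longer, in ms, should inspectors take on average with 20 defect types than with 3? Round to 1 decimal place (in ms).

Only the slope matters, since a is common to both: ΔRT = b·log₂(n₂/n₁).
log₂(20) − log₂(3) = 4.3219 − 1.5850 = 2.7370.
ΔRT = 76.6 × 2.7370 = 209.652 ms.

209.7 ms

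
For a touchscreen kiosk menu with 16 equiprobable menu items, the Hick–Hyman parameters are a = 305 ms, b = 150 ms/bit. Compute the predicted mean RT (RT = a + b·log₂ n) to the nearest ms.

905 ms

log₂(16) = 4 bits, so RT = 305 + 150 × 4 ≈ 905.000 ms.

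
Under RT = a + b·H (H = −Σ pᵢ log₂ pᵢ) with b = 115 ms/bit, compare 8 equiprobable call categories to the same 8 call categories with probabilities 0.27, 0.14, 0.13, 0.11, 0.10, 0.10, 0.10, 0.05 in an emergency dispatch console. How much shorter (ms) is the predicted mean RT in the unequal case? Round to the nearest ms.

17 ms

The RT saving is b·ΔH. Equiprobable H₀ = log₂(8) = 3.0000 bits; with the given probabilities H = 2.8527 bits.
b·(H₀ − H) = 115 × (3.0000 − 2.8527) = 16.94 ms.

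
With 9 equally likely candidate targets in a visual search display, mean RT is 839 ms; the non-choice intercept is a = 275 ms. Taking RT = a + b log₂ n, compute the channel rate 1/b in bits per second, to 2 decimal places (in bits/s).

Choice component = 839 − 275 = 564 ms over log₂(9) = 3.1699 bits.
b = 564 / 3.1699 = 177.922 ms/bit, so 1/b = 5.620 bits/s.

5.62 bits/s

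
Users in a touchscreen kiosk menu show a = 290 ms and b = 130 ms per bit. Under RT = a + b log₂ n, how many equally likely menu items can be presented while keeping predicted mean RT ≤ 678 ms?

Set 290 + 130·log₂ n ≤ 678 → log₂ n ≤ (678 − 290)/130 = 2.9846.
So n ≤ 2^2.9846 = 7.915; the largest integer n is 7.

7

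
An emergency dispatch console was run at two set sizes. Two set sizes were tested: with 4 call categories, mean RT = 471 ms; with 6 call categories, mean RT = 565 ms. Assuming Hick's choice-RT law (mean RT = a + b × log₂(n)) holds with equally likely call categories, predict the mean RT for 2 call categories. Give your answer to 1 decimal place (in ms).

310.3 ms

Solve the two-equation system in a and b:
  b = (565 − 471) / (log₂ 6 − log₂ 4) = 94 / (2.5850 − 2) = 160.694 ms/bit
  a = 471 − 160.694 × 2 = 149.612 ms
Then RT(2) = 149.612 + 160.694 × log₂ 2 = 149.612 + 160.694 × 1 ≈ 310.306 ms.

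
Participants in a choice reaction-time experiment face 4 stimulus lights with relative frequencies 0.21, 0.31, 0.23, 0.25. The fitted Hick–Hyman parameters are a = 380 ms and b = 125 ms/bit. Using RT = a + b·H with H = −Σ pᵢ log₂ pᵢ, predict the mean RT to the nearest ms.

628 ms

H = 0.21·log₂(1/0.21) + 0.31·log₂(1/0.31) + 0.23·log₂(1/0.23) + 0.25·log₂(1/0.25) = 1.9843 bits.
RT = 380 + 125 × 1.9843 = 628.04 ms.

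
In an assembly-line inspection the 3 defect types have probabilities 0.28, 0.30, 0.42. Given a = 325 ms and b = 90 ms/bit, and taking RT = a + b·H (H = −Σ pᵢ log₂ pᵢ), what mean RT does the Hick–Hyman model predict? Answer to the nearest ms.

465 ms

H = 0.28·log₂(1/0.28) + 0.30·log₂(1/0.30) + 0.42·log₂(1/0.42) = 1.5610 bits.
RT = 325 + 90 × 1.5610 = 465.49 ms.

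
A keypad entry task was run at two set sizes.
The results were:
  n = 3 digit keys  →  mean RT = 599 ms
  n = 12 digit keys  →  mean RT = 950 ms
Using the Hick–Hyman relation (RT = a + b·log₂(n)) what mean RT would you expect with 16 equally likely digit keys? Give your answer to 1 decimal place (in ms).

With log₂ n on the abscissa the relation is linear; from the two conditions:
  b = (950 − 599) / (log₂ 12 − log₂ 3) = 351 / (3.5850 − 1.5850) = 175.500 ms/bit
  a = 599 − 175.500 × 1.5850 = 320.839 ms
Then RT(16) = 320.839 + 175.500 × log₂ 16 = 320.839 + 175.500 × 4 ≈ 1022.839 ms.

1022.8 ms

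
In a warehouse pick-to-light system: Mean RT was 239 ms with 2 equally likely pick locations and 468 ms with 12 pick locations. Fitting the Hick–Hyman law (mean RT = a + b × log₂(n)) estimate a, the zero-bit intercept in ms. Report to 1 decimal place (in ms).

Slope: b = (468 − 239) / (log₂ 12 − log₂ 2) = 229/2.5850 = 88.589 ms/bit.
Intercept: a = 239 − 88.589·log₂(2) = 150.411 ms.

150.4 ms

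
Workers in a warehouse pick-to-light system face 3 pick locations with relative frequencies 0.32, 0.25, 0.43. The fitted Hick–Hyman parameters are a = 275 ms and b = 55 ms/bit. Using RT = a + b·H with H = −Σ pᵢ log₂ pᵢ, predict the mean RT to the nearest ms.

360 ms

Entropy contributions −pᵢ log₂ pᵢ: 0.5260, 0.5000, 0.5236; sum H = 1.5496 bits.
RT = a + bH = 275 + 55·1.5496 = 360.23 ms.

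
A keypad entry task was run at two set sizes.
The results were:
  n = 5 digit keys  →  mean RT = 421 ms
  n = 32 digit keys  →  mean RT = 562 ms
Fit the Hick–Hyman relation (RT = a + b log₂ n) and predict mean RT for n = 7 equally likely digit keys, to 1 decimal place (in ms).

446.6 ms

Fit slope and intercept:
  b = (562 − 421) / (log₂ 32 − log₂ 5) = 141 / (5 − 2.3219) = 52.650 ms/bit
  a = 421 − 52.650 × 2.3219 = 298.751 ms
Then RT(7) = 298.751 + 52.650 × log₂ 7 = 298.751 + 52.650 × 2.8074 ≈ 446.558 ms.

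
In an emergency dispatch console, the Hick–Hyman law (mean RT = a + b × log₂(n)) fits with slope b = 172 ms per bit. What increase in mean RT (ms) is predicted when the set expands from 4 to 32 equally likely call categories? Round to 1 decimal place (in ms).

516.0 ms

Only the slope matters, since a is common to both: ΔRT = b·log₂(n₂/n₁).
log₂(32) − log₂(4) = log₂(32/4) = log₂(8) = 3.
ΔRT = 172 × 3.0000 = 516.000 ms.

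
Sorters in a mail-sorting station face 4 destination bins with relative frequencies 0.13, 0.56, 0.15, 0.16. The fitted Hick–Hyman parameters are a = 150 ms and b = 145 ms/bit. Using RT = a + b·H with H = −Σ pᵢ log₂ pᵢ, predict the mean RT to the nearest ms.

394 ms

H = 0.13·log₂(1/0.13) + 0.56·log₂(1/0.56) + 0.15·log₂(1/0.15) + 0.16·log₂(1/0.16) = 1.6846 bits.
RT = 150 + 145 × 1.6846 = 394.27 ms.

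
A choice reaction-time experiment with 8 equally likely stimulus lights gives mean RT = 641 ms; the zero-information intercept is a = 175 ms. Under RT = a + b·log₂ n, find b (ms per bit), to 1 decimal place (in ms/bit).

b = (641 − 175) / log₂(8) = 466 / 3 = 155.333 ms/bit.

155.3 ms/bit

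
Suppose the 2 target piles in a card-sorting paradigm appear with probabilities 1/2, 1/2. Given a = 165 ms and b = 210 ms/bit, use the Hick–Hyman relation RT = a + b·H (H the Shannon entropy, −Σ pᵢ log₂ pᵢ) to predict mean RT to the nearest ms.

375 ms

Each term −pᵢ log₂ pᵢ: 0.5·1 + 0.5·1; summed, H = 1.000 bits.
Mean RT = a + bH = 165 + 210·1.000 = 375.00 ms.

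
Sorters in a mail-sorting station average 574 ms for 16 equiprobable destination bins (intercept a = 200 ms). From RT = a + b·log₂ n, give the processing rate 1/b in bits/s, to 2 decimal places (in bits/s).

b = (574 − 200)/log₂ 16 = 374/4 = 93.500 ms per bit = 0.09350 s/bit; the reciprocal is 10.695 bits/s.

10.70 bits/s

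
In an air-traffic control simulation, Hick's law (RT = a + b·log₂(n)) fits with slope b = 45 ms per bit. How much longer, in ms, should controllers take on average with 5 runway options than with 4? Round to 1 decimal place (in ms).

14.5 ms

ΔRT = (a + b log₂ n₂) − (a + b log₂ n₁) = b·(log₂ n₂ − log₂ n₁).
log₂(5) − log₂(4) = 2.3219 − 2 = 0.3219.
ΔRT = 45 × 0.3219 = 14.487 ms.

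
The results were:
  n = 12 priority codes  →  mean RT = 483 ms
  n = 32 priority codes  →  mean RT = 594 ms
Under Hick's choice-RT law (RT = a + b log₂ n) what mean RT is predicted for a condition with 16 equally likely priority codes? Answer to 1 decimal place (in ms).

Solve the two-equation system in a and b:
  b = (594 − 483) / (log₂ 32 − log₂ 12) = 111 / (5 − 3.5850) = 78.443 ms/bit
  a = 483 − 78.443 × 3.5850 = 201.784 ms
Then RT(16) = 201.784 + 78.443 × log₂ 16 = 201.784 + 78.443 × 4 ≈ 515.557 ms.

515.6 ms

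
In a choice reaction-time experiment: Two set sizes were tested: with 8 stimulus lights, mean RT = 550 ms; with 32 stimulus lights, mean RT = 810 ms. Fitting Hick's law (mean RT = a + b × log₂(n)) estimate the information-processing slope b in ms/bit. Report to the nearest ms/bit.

The slope on a log₂ axis is (810 − 550) / (5 − 3) = 130 ms/bit.

130 ms/bit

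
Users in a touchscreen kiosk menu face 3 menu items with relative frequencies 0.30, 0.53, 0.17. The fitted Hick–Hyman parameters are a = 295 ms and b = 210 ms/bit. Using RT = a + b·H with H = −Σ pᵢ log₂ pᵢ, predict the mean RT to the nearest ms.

598 ms

H = 0.30·log₂(1/0.30) + 0.53·log₂(1/0.53) + 0.17·log₂(1/0.17) = 1.4411 bits.
RT = 295 + 210 × 1.4411 = 597.64 ms.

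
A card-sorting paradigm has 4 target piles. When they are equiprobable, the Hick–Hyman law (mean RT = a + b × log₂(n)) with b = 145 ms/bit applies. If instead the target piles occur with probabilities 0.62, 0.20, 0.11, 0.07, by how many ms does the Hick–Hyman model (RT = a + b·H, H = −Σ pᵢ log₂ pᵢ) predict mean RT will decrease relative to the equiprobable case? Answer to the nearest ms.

71 ms

Equiprobable entropy H₀ = log₂ 4 = 2.0000 bits.
Skewed entropy H = −Σ pᵢ log₂ pᵢ = 1.5108 bits.
ΔRT = b·(H₀ − H) = 145 × 0.4892 = 70.93 ms.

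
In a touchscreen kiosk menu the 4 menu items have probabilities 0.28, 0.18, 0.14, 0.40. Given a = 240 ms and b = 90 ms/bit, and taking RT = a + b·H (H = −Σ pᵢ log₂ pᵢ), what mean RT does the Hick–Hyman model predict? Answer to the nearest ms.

410 ms

H = 0.28·log₂(1/0.28) + 0.18·log₂(1/0.18) + 0.14·log₂(1/0.14) + 0.40·log₂(1/0.40) = 1.8854 bits.
RT = 240 + 90 × 1.8854 = 409.69 ms.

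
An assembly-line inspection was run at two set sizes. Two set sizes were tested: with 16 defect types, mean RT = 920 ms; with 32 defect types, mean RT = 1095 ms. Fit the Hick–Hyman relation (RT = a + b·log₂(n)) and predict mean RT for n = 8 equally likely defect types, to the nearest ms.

Fit slope and intercept:
  b = (1095 − 920) / (log₂ 32 − log₂ 16) = 175 / (5 − 4) = 175 ms/bit
  a = 920 − 175 × 4 = 220 ms
Then RT(8) = 220 + 175 × log₂ 8 = 220 + 175 × 3 ≈ 745.000 ms.

745 ms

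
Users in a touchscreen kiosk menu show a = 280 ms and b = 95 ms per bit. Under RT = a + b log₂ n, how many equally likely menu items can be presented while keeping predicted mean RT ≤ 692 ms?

Set 280 + 95·log₂ n ≤ 692 → log₂ n ≤ (692 − 280)/95 = 4.3368.
So n ≤ 2^4.3368 = 20.208; the largest integer n is 20.

20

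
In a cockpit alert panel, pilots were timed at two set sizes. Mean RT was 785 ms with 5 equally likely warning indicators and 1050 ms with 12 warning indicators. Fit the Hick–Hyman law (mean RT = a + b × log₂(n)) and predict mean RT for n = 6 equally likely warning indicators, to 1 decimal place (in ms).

With log₂ n on the abscissa the relation is linear; from the two conditions:
  b = (1050 − 785) / (log₂ 12 − log₂ 5) = 265 / (3.5850 − 2.3219) = 209.812 ms/bit
  a = 785 − 209.812 × 2.3219 = 297.831 ms
Then RT(6) = 297.831 + 209.812 × log₂ 6 = 297.831 + 209.812 × 2.5850 ≈ 840.188 ms.

840.2 ms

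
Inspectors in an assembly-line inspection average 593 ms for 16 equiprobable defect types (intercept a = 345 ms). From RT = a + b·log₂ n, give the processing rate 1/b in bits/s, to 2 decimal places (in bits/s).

Choice component = 593 − 345 = 248 ms over log₂(16) = 4 bits.
b = 248 / 4 = 62.000 ms/bit, so 1/b = 16.129 bits/s.

16.13 bits/s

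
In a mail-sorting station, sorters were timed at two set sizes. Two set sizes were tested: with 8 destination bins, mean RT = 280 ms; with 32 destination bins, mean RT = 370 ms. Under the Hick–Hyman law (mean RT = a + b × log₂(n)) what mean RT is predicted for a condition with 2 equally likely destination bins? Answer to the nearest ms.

190 ms

With log₂ n on the abscissa the relation is linear; from the two conditions:
  b = (370 − 280) / (log₂ 32 − log₂ 8) = 90 / (5 − 3) = 45 ms/bit
  a = 280 − 45 × 3 = 145 ms
Then RT(2) = 145 + 45 × log₂ 2 = 145 + 45 × 1 ≈ 190.000 ms.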